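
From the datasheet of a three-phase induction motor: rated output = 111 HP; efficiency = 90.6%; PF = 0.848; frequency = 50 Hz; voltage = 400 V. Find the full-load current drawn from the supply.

P_out = 111 × 746 = 82806 W
P_in = P_out / η = 82806 / 0.906 = 91397 W
I_L = P_in / (√3·V_L·cosφ) = 91397 / (1.732 × 400 × 0.848) = 156 A

156 A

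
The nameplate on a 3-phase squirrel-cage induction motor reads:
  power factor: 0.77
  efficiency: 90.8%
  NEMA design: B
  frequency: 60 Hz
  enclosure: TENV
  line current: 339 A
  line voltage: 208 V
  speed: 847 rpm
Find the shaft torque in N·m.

963 N·m

P_in = √3·V·I·cosφ = 1.732 × 208 × 339 × 0.77 = 94038 W
P_out = η·P_in = 0.908 × 94038 = 85387 W
n = 847 rpm
ω = 2π×847/60 = 88.7 rad/s
τ = P_out/ω = 85387/88.7 = 963 N·m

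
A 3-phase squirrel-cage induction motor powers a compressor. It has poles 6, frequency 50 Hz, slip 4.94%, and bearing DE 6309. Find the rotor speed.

n_s = 120f/p = 120×50/6 = 1000 rpm
n = n_s(1 − s) = 1000 × (1 − 0.0494) = 951 rpm

951 rpm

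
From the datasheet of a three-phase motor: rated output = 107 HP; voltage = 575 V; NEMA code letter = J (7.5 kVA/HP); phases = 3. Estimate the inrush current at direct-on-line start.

S_LR = 7.5 × 107 = 802.5 kVA
I_LR = S_LR/(√3·V_L) = 802500/(1.732×575) = 806 A

806 A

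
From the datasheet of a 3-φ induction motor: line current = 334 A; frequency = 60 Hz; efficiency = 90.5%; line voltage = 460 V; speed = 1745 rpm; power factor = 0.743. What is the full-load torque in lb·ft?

P_in = √3·V·I·cosφ = 1.732 × 460 × 334 × 0.743 = 197716 W
P_out = η·P_in = 0.905 × 197716 = 178933 W
n = 1745 rpm
ω = 2π×1745/60 = 182.7 rad/s
τ = P_out/ω = 178933/182.7 = 979.4 N·m
In lb·ft: 979.4/1.356 = 722 lb·ft

722 lb·ft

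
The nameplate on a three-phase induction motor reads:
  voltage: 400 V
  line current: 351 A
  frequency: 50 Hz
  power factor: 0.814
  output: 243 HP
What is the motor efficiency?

P_out = 243 × 746 = 181278 W
P_in = √3·V_L·I_L·cosφ = 1.732 × 400 × 351 × 0.814 = 197943 W
η = P_out / P_in = 181278 / 197943 = 0.916 = 91.6%

91.6 %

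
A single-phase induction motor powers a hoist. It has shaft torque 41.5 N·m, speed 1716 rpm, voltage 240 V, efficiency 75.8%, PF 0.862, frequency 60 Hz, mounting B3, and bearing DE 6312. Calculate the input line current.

47.6 A

ω = 2π×1716/60 = 179.7 rad/s; P_out = τω = 41.5 × 179.7 = 7458 W
P_in = P_out / η = 7458 / 0.758 = 9839 W
I = P_in / (V·cosφ) = 9839 / (240 × 0.862) = 47.6 A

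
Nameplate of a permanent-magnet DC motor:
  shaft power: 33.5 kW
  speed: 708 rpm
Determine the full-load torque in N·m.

452 N·m

ω = 2π × 708/60 = 74.14 rad/s
τ = P/ω = 33500/74.14 = 452 N·m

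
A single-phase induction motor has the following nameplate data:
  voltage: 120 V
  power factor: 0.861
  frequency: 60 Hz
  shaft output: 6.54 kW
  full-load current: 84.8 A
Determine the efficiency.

74.6 %

P_out = 6.54 kW = 6540 W
P_in = V·I·cosφ = 120 × 84.8 × 0.861 = 8762 W
η = P_out / P_in = 6540 / 8762 = 0.746 = 74.6%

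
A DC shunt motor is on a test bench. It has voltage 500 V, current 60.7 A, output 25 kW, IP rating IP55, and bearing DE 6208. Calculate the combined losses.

5.35 kW

P_in = V·I = 500×60.7 = 30350 W
P_out = 25000 W
Losses = P_in − P_out = 30350 − 25000 = 5350 W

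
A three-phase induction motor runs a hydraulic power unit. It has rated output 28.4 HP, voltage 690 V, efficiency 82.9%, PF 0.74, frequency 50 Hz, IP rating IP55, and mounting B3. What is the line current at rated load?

P_out = 28.4 × 746 = 21186 W
P_in = P_out / η = 21186 / 0.829 = 25556 W
I_L = P_in / (√3·V_L·cosφ) = 25556 / (1.732 × 690 × 0.74) = 28.9 A

28.9 A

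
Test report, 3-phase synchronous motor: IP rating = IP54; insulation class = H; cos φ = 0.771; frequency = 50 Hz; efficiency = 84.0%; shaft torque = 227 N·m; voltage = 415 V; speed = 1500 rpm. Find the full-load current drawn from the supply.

76.6 A

ω = 2π×1500/60 = 157.1 rad/s; P_out = τω = 227 × 157.1 = 35662 W
P_in = P_out / η = 35662 / 0.840 = 42455 W
I_L = P_in / (√3·V_L·cosφ) = 42455 / (1.732 × 415 × 0.771) = 76.6 A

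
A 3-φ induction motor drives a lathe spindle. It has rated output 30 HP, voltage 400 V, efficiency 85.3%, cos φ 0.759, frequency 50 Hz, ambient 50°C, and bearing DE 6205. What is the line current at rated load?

49.9 A

P_out = 30 × 746 = 22380 W
P_in = P_out / η = 22380 / 0.853 = 26237 W
I_L = P_in / (√3·V_L·cosφ) = 26237 / (1.732 × 400 × 0.759) = 49.9 A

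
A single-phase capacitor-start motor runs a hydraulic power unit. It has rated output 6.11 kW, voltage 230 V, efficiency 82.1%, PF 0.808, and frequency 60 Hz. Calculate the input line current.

40 A

P_out = 6.11 kW = 6110 W
P_in = P_out / η = 6110 / 0.821 = 7442 W
I = P_in / (V·cosφ) = 7442 / (230 × 0.808) = 40 A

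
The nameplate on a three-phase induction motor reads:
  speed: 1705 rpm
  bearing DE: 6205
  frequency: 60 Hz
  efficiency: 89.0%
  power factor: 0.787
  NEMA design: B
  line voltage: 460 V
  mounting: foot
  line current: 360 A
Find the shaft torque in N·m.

P_in = √3·V·I·cosφ = 1.732 × 460 × 360 × 0.787 = 225727 W
P_out = η·P_in = 0.89 × 225727 = 200897 W
n = 1705 rpm
ω = 2π×1705/60 = 178.5 rad/s
τ = P_out/ω = 200897/178.5 = 1130 N·m

1130 N·m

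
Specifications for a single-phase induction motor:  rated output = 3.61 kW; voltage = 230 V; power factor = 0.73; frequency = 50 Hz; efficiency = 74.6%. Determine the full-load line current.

P_out = 3.61 kW = 3610 W
P_in = P_out / η = 3610 / 0.746 = 4839 W
I = P_in / (V·cosφ) = 4839 / (230 × 0.73) = 28.8 A

28.8 A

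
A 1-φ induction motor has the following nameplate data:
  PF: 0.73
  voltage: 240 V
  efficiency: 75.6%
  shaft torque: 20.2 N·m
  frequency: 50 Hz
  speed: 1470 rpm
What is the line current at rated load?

ω = 2π×1470/60 = 153.9 rad/s; P_out = τω = 20.2 × 153.9 = 3109 W
P_in = P_out / η = 3109 / 0.756 = 4112 W
I = P_in / (V·cosφ) = 4112 / (240 × 0.73) = 23.5 A

23.5 A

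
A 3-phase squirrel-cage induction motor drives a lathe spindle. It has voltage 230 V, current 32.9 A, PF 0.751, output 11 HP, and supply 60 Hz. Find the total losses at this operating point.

P_in = √3·V·I·cosφ = 1.732×230×32.9×0.751 = 9843 W
P_out = 11×746 = 8206 W
Losses = P_in − P_out = 9843 − 8206 = 1637 W

1640 W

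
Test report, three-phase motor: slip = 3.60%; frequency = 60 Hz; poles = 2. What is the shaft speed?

3470 rpm

n_s = 120f/p = 120×60/2 = 3600 rpm
n = n_s(1 − s) = 3600 × (1 − 0.036) = 3470 rpm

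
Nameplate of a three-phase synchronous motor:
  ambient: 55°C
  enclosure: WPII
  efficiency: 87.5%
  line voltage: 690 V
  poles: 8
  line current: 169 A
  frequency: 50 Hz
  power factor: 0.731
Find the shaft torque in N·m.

1640 N·m

P_in = √3·V·I·cosφ = 1.732 × 690 × 169 × 0.731 = 147639 W
P_out = η·P_in = 0.875 × 147639 = 129184 W
n = n_s = 120×50/8 = 750 rpm (synchronous)
ω = 2π×750/60 = 78.54 rad/s
τ = P_out/ω = 129184/78.54 = 1640 N·m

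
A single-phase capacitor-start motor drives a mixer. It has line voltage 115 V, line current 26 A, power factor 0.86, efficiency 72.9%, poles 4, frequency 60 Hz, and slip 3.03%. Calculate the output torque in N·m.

10.3 N·m

P_in = V·I·cosφ = 115 × 26 × 0.86 = 2571 W
P_out = η·P_in = 0.729 × 2571 = 1874 W
n_s = 120×60/4 = 1800 rpm; n = 1800×(1−0.0303) = 1745 rpm
ω = 2π×1745/60 = 182.7 rad/s
τ = P_out/ω = 1874/182.7 = 10.3 N·m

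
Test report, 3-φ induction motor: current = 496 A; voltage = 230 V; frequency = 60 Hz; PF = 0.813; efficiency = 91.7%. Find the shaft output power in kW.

147 kW

P_in = √3·V·I·cosφ = 1.732 × 230 × 496 × 0.813 = 160638 W
P_out = η·P_in = 0.917 × 160638 = 147305 W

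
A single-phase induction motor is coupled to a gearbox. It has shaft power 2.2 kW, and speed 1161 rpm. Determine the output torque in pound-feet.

ω = 2π × 1161/60 = 121.6 rad/s
τ = P/ω = 2200/121.6 = 18.09 N·m
In lb·ft: 18.09/1.356 = 13.3 lb·ft

13.3 lb·ft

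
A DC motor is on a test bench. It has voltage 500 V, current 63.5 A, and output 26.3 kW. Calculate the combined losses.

P_in = V·I = 500×63.5 = 31750 W
P_out = 26300 W
Losses = P_in − P_out = 31750 − 26300 = 5450 W

5.45 kW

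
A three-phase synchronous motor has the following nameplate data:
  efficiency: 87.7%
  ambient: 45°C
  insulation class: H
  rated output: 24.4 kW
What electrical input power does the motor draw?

P_out = 24400 W
P_in = P_out/η = 24400/0.877 = 27822 W = 27.8 kW

27.8 kW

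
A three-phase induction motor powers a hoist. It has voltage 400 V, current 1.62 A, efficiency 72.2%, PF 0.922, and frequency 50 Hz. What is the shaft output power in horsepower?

P_in = √3·V·I·cosφ = 1.732 × 400 × 1.62 × 0.922 = 1035 W
P_out = η·P_in = 0.722 × 1035 = 747 W
= 747/746 = 1 HP

1 HP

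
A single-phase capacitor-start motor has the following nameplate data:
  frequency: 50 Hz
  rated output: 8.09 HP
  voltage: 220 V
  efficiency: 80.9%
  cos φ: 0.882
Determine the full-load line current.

38.4 A

P_out = 8.09 × 746 = 6035 W
P_in = P_out / η = 6035 / 0.809 = 7460 W
I = P_in / (V·cosφ) = 7460 / (220 × 0.882) = 38.4 A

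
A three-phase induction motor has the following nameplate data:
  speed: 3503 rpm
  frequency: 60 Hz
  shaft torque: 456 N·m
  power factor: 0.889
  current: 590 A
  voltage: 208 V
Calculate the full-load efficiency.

ω = 2π × 3503/60 = 366.8 rad/s; P_out = τω = 456 × 366.8 = 167261 W
P_in = √3·V_L·I_L·cosφ = 1.732 × 208 × 590 × 0.889 = 188958 W
η = P_out / P_in = 167261 / 188958 = 0.885 = 88.5%

88.5 %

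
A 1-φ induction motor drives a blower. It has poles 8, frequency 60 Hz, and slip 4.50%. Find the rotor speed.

n_s = 120f/p = 120×60/8 = 900 rpm
n = n_s(1 − s) = 900 × (1 − 0.045) = 860 rpm

860 rpm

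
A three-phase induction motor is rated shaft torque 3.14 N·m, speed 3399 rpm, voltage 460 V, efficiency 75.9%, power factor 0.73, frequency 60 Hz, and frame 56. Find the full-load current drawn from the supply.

2.53 A

ω = 2π×3399/60 = 355.9 rad/s; P_out = τω = 3.14 × 355.9 = 1118 W
P_in = P_out / η = 1118 / 0.759 = 1473 W
I_L = P_in / (√3·V_L·cosφ) = 1473 / (1.732 × 460 × 0.73) = 2.53 A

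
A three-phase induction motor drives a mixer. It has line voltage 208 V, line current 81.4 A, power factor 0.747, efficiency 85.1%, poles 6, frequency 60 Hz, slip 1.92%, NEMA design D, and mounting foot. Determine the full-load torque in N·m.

P_in = √3·V·I·cosφ = 1.732 × 208 × 81.4 × 0.747 = 21906 W
P_out = η·P_in = 0.851 × 21906 = 18642 W
n_s = 120×60/6 = 1200 rpm; n = 1200×(1−0.0192) = 1177 rpm
ω = 2π×1177/60 = 123.3 rad/s
τ = P_out/ω = 18642/123.3 = 151 N·m

151 N·m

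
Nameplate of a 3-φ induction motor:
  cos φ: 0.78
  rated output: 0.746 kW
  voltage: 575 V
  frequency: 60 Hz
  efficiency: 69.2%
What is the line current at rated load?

P_out = 0.746 kW = 746 W
P_in = P_out / η = 746 / 0.692 = 1078 W
I_L = P_in / (√3·V_L·cosφ) = 1078 / (1.732 × 575 × 0.78) = 1.39 A

1.39 A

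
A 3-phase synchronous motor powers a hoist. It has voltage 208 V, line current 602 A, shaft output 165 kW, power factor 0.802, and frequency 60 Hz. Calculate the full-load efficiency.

94.9 %

P_out = 165 kW = 165000 W
P_in = √3·V_L·I_L·cosφ = 1.732 × 208 × 602 × 0.802 = 173933 W
η = P_out / P_in = 165000 / 173933 = 0.949 = 94.9%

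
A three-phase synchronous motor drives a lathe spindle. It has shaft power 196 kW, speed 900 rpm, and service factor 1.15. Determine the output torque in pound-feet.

1530 lb·ft

ω = 2π × 900/60 = 94.25 rad/s
τ = P/ω = 196000/94.25 = 2080 N·m
In lb·ft: 2080/1.356 = 1530 lb·ft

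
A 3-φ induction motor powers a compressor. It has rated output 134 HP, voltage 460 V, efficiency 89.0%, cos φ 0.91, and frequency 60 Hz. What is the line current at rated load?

155 A

P_out = 134 × 746 = 99964 W
P_in = P_out / η = 99964 / 0.890 = 112319 W
I_L = P_in / (√3·V_L·cosφ) = 112319 / (1.732 × 460 × 0.91) = 155 A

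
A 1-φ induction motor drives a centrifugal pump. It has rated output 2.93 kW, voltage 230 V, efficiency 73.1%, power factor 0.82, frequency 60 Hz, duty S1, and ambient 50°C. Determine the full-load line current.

21.3 A

P_out = 2.93 kW = 2930 W
P_in = P_out / η = 2930 / 0.731 = 4008 W
I = P_in / (V·cosφ) = 4008 / (230 × 0.82) = 21.3 A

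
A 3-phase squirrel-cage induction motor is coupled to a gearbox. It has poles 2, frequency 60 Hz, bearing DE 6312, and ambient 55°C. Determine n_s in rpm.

n_s = 120f/p = 120×60/2 = 3600 rpm

3600 rpm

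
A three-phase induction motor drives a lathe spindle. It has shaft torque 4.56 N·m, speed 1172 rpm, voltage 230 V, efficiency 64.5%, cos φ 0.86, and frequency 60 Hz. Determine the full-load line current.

ω = 2π×1172/60 = 122.7 rad/s; P_out = τω = 4.56 × 122.7 = 560 W
P_in = P_out / η = 560 / 0.645 = 868 W
I_L = P_in / (√3·V_L·cosφ) = 868 / (1.732 × 230 × 0.86) = 2.53 A

2.53 A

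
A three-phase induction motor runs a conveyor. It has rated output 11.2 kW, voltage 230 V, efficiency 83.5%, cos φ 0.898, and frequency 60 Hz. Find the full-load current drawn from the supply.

P_out = 11.2 kW = 11200 W
P_in = P_out / η = 11200 / 0.835 = 13413 W
I_L = P_in / (√3·V_L·cosφ) = 13413 / (1.732 × 230 × 0.898) = 37.5 A

37.5 A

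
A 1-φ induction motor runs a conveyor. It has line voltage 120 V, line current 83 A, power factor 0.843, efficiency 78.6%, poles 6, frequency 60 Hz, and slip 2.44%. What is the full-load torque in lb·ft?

P_in = V·I·cosφ = 120 × 83 × 0.843 = 8396 W
P_out = η·P_in = 0.786 × 8396 = 6599 W
n_s = 120×60/6 = 1200 rpm; n = 1200×(1−0.0244) = 1171 rpm
ω = 2π×1171/60 = 122.6 rad/s
τ = P_out/ω = 6599/122.6 = 53.83 N·m
In lb·ft: 53.83/1.356 = 39.7 lb·ft

39.7 lb·ft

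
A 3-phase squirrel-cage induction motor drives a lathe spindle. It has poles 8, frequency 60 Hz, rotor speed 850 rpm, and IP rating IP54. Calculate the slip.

5.6 %

n_s = 120f/p = 120×60/8 = 900 rpm
s = (n_s − n)/n_s = (900 − 850)/900 = 0.0556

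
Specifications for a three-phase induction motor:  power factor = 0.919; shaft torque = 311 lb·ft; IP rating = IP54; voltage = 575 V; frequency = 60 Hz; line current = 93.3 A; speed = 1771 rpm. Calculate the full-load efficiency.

91.6 %

τ = 311 lb·ft × 1.356 = 421.7 N·m
ω = 2π × 1771/60 = 185.5 rad/s; P_out = τω = 421.7 × 185.5 = 78225 W
P_in = √3·V_L·I_L·cosφ = 1.732 × 575 × 93.3 × 0.919 = 85391 W
η = P_out / P_in = 78225 / 85391 = 0.916 = 91.6%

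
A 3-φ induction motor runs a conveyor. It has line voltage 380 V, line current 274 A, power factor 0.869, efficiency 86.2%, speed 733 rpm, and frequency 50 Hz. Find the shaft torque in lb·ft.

P_in = √3·V·I·cosφ = 1.732 × 380 × 274 × 0.869 = 156712 W
P_out = η·P_in = 0.862 × 156712 = 135086 W
n = 733 rpm
ω = 2π×733/60 = 76.76 rad/s
τ = P_out/ω = 135086/76.76 = 1760 N·m
In lb·ft: 1760/1.356 = 1300 lb·ft

1300 lb·ft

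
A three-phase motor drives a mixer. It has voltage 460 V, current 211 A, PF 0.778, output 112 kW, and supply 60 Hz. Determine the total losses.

18.8 kW

P_in = √3·V·I·cosφ = 1.732×460×211×0.778 = 130788 W
P_out = 112000 W
Losses = P_in − P_out = 130788 − 112000 = 18788 W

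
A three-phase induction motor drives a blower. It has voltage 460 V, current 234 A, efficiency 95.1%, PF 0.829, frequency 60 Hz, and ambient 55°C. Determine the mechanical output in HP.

197 HP

P_in = √3·V·I·cosφ = 1.732 × 460 × 234 × 0.829 = 154553 W
P_out = η·P_in = 0.951 × 154553 = 146980 W
= 146980/746 = 197 HP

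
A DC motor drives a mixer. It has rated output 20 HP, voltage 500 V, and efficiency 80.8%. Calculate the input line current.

P_out = 20 × 746 = 14920 W
P_in = P_out / η = 14920 / 0.808 = 18465 W
I = P_in / V = 18465 / 500 = 36.9 A

36.9 A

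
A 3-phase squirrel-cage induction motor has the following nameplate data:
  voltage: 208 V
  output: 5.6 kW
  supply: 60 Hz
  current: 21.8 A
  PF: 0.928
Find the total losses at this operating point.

P_in = √3·V·I·cosφ = 1.732×208×21.8×0.928 = 7288 W
P_out = 5600 W
Losses = P_in − P_out = 7288 − 5600 = 1688 W

1690 W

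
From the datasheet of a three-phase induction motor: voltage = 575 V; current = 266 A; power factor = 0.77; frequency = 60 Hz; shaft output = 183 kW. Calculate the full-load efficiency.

89.7 %

P_out = 183 kW = 183000 W
P_in = √3·V_L·I_L·cosφ = 1.732 × 575 × 266 × 0.77 = 203980 W
η = P_out / P_in = 183000 / 203980 = 0.897 = 89.7%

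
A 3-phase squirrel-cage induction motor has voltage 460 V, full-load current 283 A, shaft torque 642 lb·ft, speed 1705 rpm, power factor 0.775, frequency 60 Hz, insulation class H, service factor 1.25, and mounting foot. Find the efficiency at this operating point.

τ = 642 lb·ft × 1.356 = 870.6 N·m
ω = 2π × 1705/60 = 178.5 rad/s; P_out = τω = 870.6 × 178.5 = 155402 W
P_in = √3·V_L·I_L·cosφ = 1.732 × 460 × 283 × 0.775 = 174741 W
η = P_out / P_in = 155402 / 174741 = 0.889 = 88.9%

88.9 %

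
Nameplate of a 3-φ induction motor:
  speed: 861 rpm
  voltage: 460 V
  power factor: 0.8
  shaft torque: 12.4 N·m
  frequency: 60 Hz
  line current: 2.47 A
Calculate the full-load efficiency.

71.0 %

ω = 2π × 861/60 = 90.16 rad/s; P_out = τω = 12.4 × 90.16 = 1118 W
P_in = √3·V_L·I_L·cosφ = 1.732 × 460 × 2.47 × 0.8 = 1574 W
η = P_out / P_in = 1118 / 1574 = 0.710 = 71.0%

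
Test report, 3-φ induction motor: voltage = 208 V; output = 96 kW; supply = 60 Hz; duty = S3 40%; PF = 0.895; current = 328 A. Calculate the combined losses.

P_in = √3·V·I·cosφ = 1.732×208×328×0.895 = 105757 W
P_out = 96000 W
Losses = P_in − P_out = 105757 − 96000 = 9757 W

9760 W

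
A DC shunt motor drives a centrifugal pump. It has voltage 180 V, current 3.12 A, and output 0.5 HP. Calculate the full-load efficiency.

66.4 %

P_out = 0.5 × 746 = 373 W
P_in = V·I = 180 × 3.12 = 562 W
η = P_out / P_in = 373 / 562 = 0.664 = 66.4%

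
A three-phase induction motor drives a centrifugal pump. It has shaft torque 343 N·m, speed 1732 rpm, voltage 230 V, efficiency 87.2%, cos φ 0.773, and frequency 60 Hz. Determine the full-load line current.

232 A

ω = 2π×1732/60 = 181.4 rad/s; P_out = τω = 343 × 181.4 = 62220 W
P_in = P_out / η = 62220 / 0.872 = 71353 W
I_L = P_in / (√3·V_L·cosφ) = 71353 / (1.732 × 230 × 0.773) = 232 A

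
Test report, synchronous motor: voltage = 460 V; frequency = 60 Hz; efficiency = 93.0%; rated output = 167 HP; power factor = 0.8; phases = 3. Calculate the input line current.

210 A

P_out = 167 × 746 = 124582 W
P_in = P_out / η = 124582 / 0.930 = 133959 W
I_L = P_in / (√3·V_L·cosφ) = 133959 / (1.732 × 460 × 0.8) = 210 A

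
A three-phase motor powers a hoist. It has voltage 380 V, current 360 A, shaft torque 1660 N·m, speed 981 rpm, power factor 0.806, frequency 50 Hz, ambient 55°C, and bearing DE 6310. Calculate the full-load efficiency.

89.3 %

ω = 2π × 981/60 = 102.7 rad/s; P_out = τω = 1660 × 102.7 = 170482 W
P_in = √3·V_L·I_L·cosφ = 1.732 × 380 × 360 × 0.806 = 190972 W
η = P_out / P_in = 170482 / 190972 = 0.893 = 89.3%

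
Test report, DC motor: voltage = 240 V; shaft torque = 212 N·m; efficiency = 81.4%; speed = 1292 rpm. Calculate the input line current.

ω = 2π×1292/60 = 135.3 rad/s; P_out = τω = 212 × 135.3 = 28684 W
P_in = P_out / η = 28684 / 0.814 = 35238 W
I = P_in / V = 35238 / 240 = 147 A

147 A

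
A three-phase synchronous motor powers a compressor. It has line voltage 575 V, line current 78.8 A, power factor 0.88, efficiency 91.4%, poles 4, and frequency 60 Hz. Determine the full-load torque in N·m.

P_in = √3·V·I·cosφ = 1.732 × 575 × 78.8 × 0.88 = 69060 W
P_out = η·P_in = 0.914 × 69060 = 63121 W
n = n_s = 120×60/4 = 1800 rpm (synchronous)
ω = 2π×1800/60 = 188.5 rad/s
τ = P_out/ω = 63121/188.5 = 335 N·m

335 N·m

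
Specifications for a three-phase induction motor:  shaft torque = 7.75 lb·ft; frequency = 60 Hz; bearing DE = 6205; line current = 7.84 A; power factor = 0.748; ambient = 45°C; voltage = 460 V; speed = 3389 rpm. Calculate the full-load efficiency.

79.8 %

τ = 7.75 lb·ft × 1.356 = 10.51 N·m
ω = 2π × 3389/60 = 354.9 rad/s; P_out = τω = 10.51 × 354.9 = 3730 W
P_in = √3·V_L·I_L·cosφ = 1.732 × 460 × 7.84 × 0.748 = 4672 W
η = P_out / P_in = 3730 / 4672 = 0.798 = 79.8%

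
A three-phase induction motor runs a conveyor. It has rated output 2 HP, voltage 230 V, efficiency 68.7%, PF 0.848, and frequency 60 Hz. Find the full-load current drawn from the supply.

P_out = 2 × 746 = 1492 W
P_in = P_out / η = 1492 / 0.687 = 2172 W
I_L = P_in / (√3·V_L·cosφ) = 2172 / (1.732 × 230 × 0.848) = 6.43 A

6.43 A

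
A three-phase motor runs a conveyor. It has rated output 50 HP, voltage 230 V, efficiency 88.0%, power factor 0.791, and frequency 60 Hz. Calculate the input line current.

P_out = 50 × 746 = 37300 W
P_in = P_out / η = 37300 / 0.880 = 42386 W
I_L = P_in / (√3·V_L·cosφ) = 42386 / (1.732 × 230 × 0.791) = 135 A

135 A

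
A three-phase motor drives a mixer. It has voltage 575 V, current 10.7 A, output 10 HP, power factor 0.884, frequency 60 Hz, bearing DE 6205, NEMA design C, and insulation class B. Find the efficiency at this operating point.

P_out = 10 × 746 = 7460 W
P_in = √3·V_L·I_L·cosφ = 1.732 × 575 × 10.7 × 0.884 = 9420 W
η = P_out / P_in = 7460 / 9420 = 0.792 = 79.2%

79.2 %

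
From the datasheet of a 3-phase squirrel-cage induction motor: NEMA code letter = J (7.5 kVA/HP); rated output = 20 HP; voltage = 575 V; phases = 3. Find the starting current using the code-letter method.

S_LR = 7.5 × 20 = 150 kVA
I_LR = S_LR/(√3·V_L) = 150000/(1.732×575) = 151 A

151 A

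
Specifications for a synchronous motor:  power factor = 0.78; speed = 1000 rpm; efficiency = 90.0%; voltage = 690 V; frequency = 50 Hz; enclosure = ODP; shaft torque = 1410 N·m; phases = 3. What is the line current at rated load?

ω = 2π×1000/60 = 104.7 rad/s; P_out = τω = 1410 × 104.7 = 147627 W
P_in = P_out / η = 147627 / 0.900 = 164030 W
I_L = P_in / (√3·V_L·cosφ) = 164030 / (1.732 × 690 × 0.78) = 176 A

176 A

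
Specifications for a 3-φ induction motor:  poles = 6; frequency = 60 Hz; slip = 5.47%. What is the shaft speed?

n_s = 120f/p = 120×60/6 = 1200 rpm
n = n_s(1 − s) = 1200 × (1 − 0.0547) = 1134 rpm

1134 rpm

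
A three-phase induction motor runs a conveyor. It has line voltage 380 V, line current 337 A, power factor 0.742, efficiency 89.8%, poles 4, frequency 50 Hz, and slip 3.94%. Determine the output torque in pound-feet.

722 lb·ft

P_in = √3·V·I·cosφ = 1.732 × 380 × 337 × 0.742 = 164576 W
P_out = η·P_in = 0.898 × 164576 = 147789 W
n_s = 120×50/4 = 1500 rpm; n = 1500×(1−0.0394) = 1441 rpm
ω = 2π×1441/60 = 150.9 rad/s
τ = P_out/ω = 147789/150.9 = 979.4 N·m
In lb·ft: 979.4/1.356 = 722 lb·ft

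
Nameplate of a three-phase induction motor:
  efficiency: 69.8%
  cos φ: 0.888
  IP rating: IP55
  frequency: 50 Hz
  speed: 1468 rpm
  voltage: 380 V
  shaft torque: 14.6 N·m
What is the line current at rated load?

5.5 A

ω = 2π×1468/60 = 153.7 rad/s; P_out = τω = 14.6 × 153.7 = 2244 W
P_in = P_out / η = 2244 / 0.698 = 3215 W
I_L = P_in / (√3·V_L·cosφ) = 3215 / (1.732 × 380 × 0.888) = 5.5 A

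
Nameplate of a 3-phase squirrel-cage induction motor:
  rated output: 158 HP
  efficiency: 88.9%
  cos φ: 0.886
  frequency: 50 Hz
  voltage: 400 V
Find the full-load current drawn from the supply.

216 A

P_out = 158 × 746 = 117868 W
P_in = P_out / η = 117868 / 0.889 = 132585 W
I_L = P_in / (√3·V_L·cosφ) = 132585 / (1.732 × 400 × 0.886) = 216 A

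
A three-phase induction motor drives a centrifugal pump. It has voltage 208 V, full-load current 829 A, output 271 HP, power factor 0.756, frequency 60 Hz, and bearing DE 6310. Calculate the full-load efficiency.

89.5 %

P_out = 271 × 746 = 202166 W
P_in = √3·V_L·I_L·cosφ = 1.732 × 208 × 829 × 0.756 = 225781 W
η = P_out / P_in = 202166 / 225781 = 0.895 = 89.5%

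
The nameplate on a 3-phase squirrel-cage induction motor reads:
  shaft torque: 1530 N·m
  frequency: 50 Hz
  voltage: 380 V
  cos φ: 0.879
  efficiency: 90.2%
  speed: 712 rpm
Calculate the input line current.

219 A

ω = 2π×712/60 = 74.56 rad/s; P_out = τω = 1530 × 74.56 = 114077 W
P_in = P_out / η = 114077 / 0.902 = 126471 W
I_L = P_in / (√3·V_L·cosφ) = 126471 / (1.732 × 380 × 0.879) = 219 A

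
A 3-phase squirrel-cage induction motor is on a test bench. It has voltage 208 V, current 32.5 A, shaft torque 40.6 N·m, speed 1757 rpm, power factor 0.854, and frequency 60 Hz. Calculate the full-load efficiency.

ω = 2π × 1757/60 = 184 rad/s; P_out = τω = 40.6 × 184 = 7470 W
P_in = √3·V_L·I_L·cosφ = 1.732 × 208 × 32.5 × 0.854 = 9999 W
η = P_out / P_in = 7470 / 9999 = 0.747 = 74.7%

74.7 %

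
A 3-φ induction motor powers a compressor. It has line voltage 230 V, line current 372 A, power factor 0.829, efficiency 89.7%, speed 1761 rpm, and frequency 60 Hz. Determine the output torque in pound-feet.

P_in = √3·V·I·cosφ = 1.732 × 230 × 372 × 0.829 = 122849 W
P_out = η·P_in = 0.897 × 122849 = 110196 W
n = 1761 rpm
ω = 2π×1761/60 = 184.4 rad/s
τ = P_out/ω = 110196/184.4 = 597.6 N·m
In lb·ft: 597.6/1.356 = 441 lb·ft

441 lb·ft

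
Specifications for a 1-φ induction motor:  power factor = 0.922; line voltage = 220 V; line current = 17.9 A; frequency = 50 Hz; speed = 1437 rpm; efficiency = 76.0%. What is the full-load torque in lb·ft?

P_in = V·I·cosφ = 220 × 17.9 × 0.922 = 3631 W
P_out = η·P_in = 0.76 × 3631 = 2760 W
n = 1437 rpm
ω = 2π×1437/60 = 150.5 rad/s
τ = P_out/ω = 2760/150.5 = 18.34 N·m
In lb·ft: 18.34/1.356 = 13.5 lb·ft

13.5 lb·ft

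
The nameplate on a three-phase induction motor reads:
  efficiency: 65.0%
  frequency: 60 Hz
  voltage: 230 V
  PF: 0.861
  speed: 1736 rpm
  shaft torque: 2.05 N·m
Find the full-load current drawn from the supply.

ω = 2π×1736/60 = 181.8 rad/s; P_out = τω = 2.05 × 181.8 = 373 W
P_in = P_out / η = 373 / 0.650 = 574 W
I_L = P_in / (√3·V_L·cosφ) = 574 / (1.732 × 230 × 0.861) = 1.67 A

1.67 A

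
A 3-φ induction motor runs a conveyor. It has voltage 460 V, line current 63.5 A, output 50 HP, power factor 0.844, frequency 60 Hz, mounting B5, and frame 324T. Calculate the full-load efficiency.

P_out = 50 × 746 = 37300 W
P_in = √3·V_L·I_L·cosφ = 1.732 × 460 × 63.5 × 0.844 = 42699 W
η = P_out / P_in = 37300 / 42699 = 0.874 = 87.4%

87.4 %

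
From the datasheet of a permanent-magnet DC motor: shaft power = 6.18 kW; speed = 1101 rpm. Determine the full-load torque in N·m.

ω = 2π × 1101/60 = 115.3 rad/s
τ = P/ω = 6180/115.3 = 53.6 N·m

53.6 N·m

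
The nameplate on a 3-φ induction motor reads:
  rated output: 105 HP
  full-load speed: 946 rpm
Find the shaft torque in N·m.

P_out = 105 × 746 = 78330 W
ω = 2π × 946/60 = 99.06 rad/s
τ = P_out/ω = 78330/99.06 = 791 N·m

791 N·m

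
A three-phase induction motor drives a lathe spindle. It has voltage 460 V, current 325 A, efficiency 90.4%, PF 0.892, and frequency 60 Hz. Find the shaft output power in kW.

209 kW

P_in = √3·V·I·cosφ = 1.732 × 460 × 325 × 0.892 = 230969 W
P_out = η·P_in = 0.904 × 230969 = 208796 W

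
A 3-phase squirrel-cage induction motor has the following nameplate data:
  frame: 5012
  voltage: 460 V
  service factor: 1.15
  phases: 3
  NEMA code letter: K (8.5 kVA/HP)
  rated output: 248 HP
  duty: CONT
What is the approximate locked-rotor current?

2650 A

S_LR = 8.5 × 248 = 2108 kVA
I_LR = S_LR/(√3·V_L) = 2108000/(1.732×460) = 2650 A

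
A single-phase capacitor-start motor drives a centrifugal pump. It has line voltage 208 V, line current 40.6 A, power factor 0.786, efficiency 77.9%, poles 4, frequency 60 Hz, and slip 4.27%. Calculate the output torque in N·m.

P_in = V·I·cosφ = 208 × 40.6 × 0.786 = 6638 W
P_out = η·P_in = 0.779 × 6638 = 5171 W
n_s = 120×60/4 = 1800 rpm; n = 1800×(1−0.0427) = 1723 rpm
ω = 2π×1723/60 = 180.4 rad/s
τ = P_out/ω = 5171/180.4 = 28.7 N·m

28.7 N·m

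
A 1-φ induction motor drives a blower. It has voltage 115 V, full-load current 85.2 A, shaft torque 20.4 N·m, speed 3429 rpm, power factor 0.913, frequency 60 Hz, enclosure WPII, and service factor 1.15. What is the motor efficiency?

81.9 %

ω = 2π × 3429/60 = 359.1 rad/s; P_out = τω = 20.4 × 359.1 = 7326 W
P_in = V·I·cosφ = 115 × 85.2 × 0.913 = 8946 W
η = P_out / P_in = 7326 / 8946 = 0.819 = 81.9%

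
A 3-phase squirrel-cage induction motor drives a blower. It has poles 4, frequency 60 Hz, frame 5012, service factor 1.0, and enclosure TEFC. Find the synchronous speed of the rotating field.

n_s = 120f/p = 120×60/4 = 1800 rpm

1800 rpm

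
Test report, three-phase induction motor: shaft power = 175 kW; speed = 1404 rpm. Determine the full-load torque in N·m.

1190 N·m

ω = 2π × 1404/60 = 147 rad/s
τ = P/ω = 175000/147 = 1190 N·m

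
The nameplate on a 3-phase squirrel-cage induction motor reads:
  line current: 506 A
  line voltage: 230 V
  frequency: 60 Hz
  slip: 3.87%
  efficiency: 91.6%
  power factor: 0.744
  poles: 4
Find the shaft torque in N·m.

P_in = √3·V·I·cosφ = 1.732 × 230 × 506 × 0.744 = 149968 W
P_out = η·P_in = 0.916 × 149968 = 137371 W
n_s = 120×60/4 = 1800 rpm; n = 1800×(1−0.0387) = 1730 rpm
ω = 2π×1730/60 = 181.2 rad/s
τ = P_out/ω = 137371/181.2 = 758 N·m

758 N·m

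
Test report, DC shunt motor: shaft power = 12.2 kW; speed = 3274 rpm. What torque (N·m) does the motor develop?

35.6 N·m

ω = 2π × 3274/60 = 342.9 rad/s
τ = P/ω = 12200/342.9 = 35.6 N·m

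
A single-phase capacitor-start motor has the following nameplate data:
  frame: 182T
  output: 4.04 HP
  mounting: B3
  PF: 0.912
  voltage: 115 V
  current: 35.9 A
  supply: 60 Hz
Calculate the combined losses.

P_in = V·I·cosφ = 115×35.9×0.912 = 3765 W
P_out = 4.04×746 = 3014 W
Losses = P_in − P_out = 3765 − 3014 = 751 W

751 W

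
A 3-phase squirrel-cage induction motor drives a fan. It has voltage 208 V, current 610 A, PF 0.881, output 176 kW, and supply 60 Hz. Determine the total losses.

17.6 kW

P_in = √3·V·I·cosφ = 1.732×208×610×0.881 = 193605 W
P_out = 176000 W
Losses = P_in − P_out = 193605 − 176000 = 17605 W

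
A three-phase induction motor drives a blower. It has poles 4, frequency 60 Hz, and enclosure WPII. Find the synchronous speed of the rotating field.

1800 rpm

n_s = 120f/p = 120×60/4 = 1800 rpm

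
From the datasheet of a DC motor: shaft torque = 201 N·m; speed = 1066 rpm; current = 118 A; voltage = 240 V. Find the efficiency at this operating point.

ω = 2π × 1066/60 = 111.6 rad/s; P_out = τω = 201 × 111.6 = 22432 W
P_in = V·I = 240 × 118 = 28320 W
η = P_out / P_in = 22432 / 28320 = 0.792 = 79.2%

79.2 %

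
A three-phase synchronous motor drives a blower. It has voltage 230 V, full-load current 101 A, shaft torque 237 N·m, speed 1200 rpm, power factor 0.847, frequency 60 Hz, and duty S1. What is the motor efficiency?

ω = 2π × 1200/60 = 125.7 rad/s; P_out = τω = 237 × 125.7 = 29791 W
P_in = √3·V_L·I_L·cosφ = 1.732 × 230 × 101 × 0.847 = 34079 W
η = P_out / P_in = 29791 / 34079 = 0.874 = 87.4%

87.4 %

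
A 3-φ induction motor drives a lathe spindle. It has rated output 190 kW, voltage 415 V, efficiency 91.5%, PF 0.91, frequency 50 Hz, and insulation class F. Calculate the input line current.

317 A

P_out = 190 kW = 190000 W
P_in = P_out / η = 190000 / 0.915 = 207650 W
I_L = P_in / (√3·V_L·cosφ) = 207650 / (1.732 × 415 × 0.91) = 317 A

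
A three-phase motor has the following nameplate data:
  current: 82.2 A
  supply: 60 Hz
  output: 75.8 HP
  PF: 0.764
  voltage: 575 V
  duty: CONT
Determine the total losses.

P_in = √3·V·I·cosφ = 1.732×575×82.2×0.764 = 62543 W
P_out = 75.8×746 = 56547 W
Losses = P_in − P_out = 62543 − 56547 = 5996 W

6000 W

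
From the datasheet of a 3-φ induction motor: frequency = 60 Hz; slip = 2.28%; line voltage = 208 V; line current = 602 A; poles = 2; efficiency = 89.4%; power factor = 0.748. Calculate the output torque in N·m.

P_in = √3·V·I·cosφ = 1.732 × 208 × 602 × 0.748 = 162222 W
P_out = η·P_in = 0.894 × 162222 = 145026 W
n_s = 120×60/2 = 3600 rpm; n = 3600×(1−0.0228) = 3518 rpm
ω = 2π×3518/60 = 368.4 rad/s
τ = P_out/ω = 145026/368.4 = 394 N·m

394 N·m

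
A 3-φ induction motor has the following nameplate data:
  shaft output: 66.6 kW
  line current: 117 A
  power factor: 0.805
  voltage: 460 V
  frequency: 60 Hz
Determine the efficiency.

88.8 %

P_out = 66.6 kW = 66600 W
P_in = √3·V_L·I_L·cosφ = 1.732 × 460 × 117 × 0.805 = 75039 W
η = P_out / P_in = 66600 / 75039 = 0.888 = 88.8%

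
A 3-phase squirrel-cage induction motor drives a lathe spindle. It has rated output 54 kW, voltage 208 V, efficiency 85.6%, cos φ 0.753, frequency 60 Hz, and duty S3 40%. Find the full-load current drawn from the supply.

P_out = 54 kW = 54000 W
P_in = P_out / η = 54000 / 0.856 = 63084 W
I_L = P_in / (√3·V_L·cosφ) = 63084 / (1.732 × 208 × 0.753) = 233 A

233 A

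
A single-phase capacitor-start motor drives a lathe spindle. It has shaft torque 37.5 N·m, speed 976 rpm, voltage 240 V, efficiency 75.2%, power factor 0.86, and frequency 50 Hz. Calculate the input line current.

ω = 2π×976/60 = 102.2 rad/s; P_out = τω = 37.5 × 102.2 = 3833 W
P_in = P_out / η = 3833 / 0.752 = 5097 W
I = P_in / (V·cosφ) = 5097 / (240 × 0.86) = 24.7 A

24.7 A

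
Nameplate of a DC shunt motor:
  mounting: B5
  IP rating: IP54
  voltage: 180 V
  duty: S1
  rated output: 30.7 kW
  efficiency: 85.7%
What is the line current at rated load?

P_out = 30.7 kW = 30700 W
P_in = P_out / η = 30700 / 0.857 = 35823 W
I = P_in / V = 35823 / 180 = 199 A

199 A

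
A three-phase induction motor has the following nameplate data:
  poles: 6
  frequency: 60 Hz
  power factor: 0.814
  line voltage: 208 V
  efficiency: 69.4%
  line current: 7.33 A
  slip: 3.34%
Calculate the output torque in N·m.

P_in = √3·V·I·cosφ = 1.732 × 208 × 7.33 × 0.814 = 2150 W
P_out = η·P_in = 0.694 × 2150 = 1492 W
n_s = 120×60/6 = 1200 rpm; n = 1200×(1−0.0334) = 1160 rpm
ω = 2π×1160/60 = 121.5 rad/s
τ = P_out/ω = 1492/121.5 = 12.3 N·m

12.3 N·m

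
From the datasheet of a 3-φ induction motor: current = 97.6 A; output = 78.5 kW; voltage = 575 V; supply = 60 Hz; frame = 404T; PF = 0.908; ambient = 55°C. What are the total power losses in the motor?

9.76 kW

P_in = √3·V·I·cosφ = 1.732×575×97.6×0.908 = 88257 W
P_out = 78500 W
Losses = P_in − P_out = 88257 − 78500 = 9757 W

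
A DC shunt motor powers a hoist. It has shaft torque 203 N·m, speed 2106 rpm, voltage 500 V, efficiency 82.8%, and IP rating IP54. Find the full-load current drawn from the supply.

108 A

ω = 2π×2106/60 = 220.5 rad/s; P_out = τω = 203 × 220.5 = 44762 W
P_in = P_out / η = 44762 / 0.828 = 54060 W
I = P_in / V = 54060 / 500 = 108 A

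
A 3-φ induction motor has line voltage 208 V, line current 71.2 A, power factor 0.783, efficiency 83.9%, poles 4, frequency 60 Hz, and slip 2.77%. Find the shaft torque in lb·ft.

P_in = √3·V·I·cosφ = 1.732 × 208 × 71.2 × 0.783 = 20084 W
P_out = η·P_in = 0.839 × 20084 = 16850 W
n_s = 120×60/4 = 1800 rpm; n = 1800×(1−0.0277) = 1750 rpm
ω = 2π×1750/60 = 183.3 rad/s
τ = P_out/ω = 16850/183.3 = 91.93 N·m
In lb·ft: 91.93/1.356 = 67.8 lb·ft

67.8 lb·ft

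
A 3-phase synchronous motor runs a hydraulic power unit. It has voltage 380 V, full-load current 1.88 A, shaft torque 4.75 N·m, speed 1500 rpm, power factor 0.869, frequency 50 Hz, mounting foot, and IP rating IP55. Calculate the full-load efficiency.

ω = 2π × 1500/60 = 157.1 rad/s; P_out = τω = 4.75 × 157.1 = 746 W
P_in = √3·V_L·I_L·cosφ = 1.732 × 380 × 1.88 × 0.869 = 1075 W
η = P_out / P_in = 746 / 1075 = 0.694 = 69.4%

69.4 %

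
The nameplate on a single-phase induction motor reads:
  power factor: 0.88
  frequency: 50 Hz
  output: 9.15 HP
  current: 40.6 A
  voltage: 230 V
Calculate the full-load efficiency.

P_out = 9.15 × 746 = 6826 W
P_in = V·I·cosφ = 230 × 40.6 × 0.88 = 8217 W
η = P_out / P_in = 6826 / 8217 = 0.831 = 83.1%

83.1 %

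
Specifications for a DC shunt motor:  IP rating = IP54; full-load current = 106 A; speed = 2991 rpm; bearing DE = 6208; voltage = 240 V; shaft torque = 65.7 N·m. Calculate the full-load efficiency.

ω = 2π × 2991/60 = 313.2 rad/s; P_out = τω = 65.7 × 313.2 = 20577 W
P_in = V·I = 240 × 106 = 25440 W
η = P_out / P_in = 20577 / 25440 = 0.809 = 80.9%

80.9 %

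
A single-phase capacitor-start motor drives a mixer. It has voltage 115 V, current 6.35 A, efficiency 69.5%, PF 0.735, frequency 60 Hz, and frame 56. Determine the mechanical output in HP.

0.5 HP

P_in = V·I·cosφ = 115 × 6.35 × 0.735 = 537 W
P_out = η·P_in = 0.695 × 537 = 373 W
= 373/746 = 0.5 HP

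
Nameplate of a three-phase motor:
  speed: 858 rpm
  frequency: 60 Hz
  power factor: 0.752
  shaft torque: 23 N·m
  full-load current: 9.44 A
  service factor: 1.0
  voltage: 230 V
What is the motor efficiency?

ω = 2π × 858/60 = 89.85 rad/s; P_out = τω = 23 × 89.85 = 2067 W
P_in = √3·V_L·I_L·cosφ = 1.732 × 230 × 9.44 × 0.752 = 2828 W
η = P_out / P_in = 2067 / 2828 = 0.731 = 73.1%

73.1 %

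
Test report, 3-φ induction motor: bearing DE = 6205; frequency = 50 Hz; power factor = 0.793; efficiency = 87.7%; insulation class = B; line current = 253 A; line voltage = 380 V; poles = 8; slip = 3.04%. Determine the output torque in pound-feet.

1120 lb·ft

P_in = √3·V·I·cosφ = 1.732 × 380 × 253 × 0.793 = 132046 W
P_out = η·P_in = 0.877 × 132046 = 115804 W
n_s = 120×50/8 = 750 rpm; n = 750×(1−0.0304) = 727 rpm
ω = 2π×727/60 = 76.13 rad/s
τ = P_out/ω = 115804/76.13 = 1521 N·m
In lb·ft: 1521/1.356 = 1120 lb·ft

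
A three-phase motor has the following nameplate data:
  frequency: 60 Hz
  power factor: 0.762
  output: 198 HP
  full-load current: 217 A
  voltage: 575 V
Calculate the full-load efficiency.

89.7 %

P_out = 198 × 746 = 147708 W
P_in = √3·V_L·I_L·cosφ = 1.732 × 575 × 217 × 0.762 = 164676 W
η = P_out / P_in = 147708 / 164676 = 0.897 = 89.7%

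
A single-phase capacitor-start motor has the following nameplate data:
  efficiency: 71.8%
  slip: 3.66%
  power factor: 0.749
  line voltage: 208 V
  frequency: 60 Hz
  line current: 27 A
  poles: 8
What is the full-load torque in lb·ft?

P_in = V·I·cosφ = 208 × 27 × 0.749 = 4206 W
P_out = η·P_in = 0.718 × 4206 = 3020 W
n_s = 120×60/8 = 900 rpm; n = 900×(1−0.0366) = 867 rpm
ω = 2π×867/60 = 90.79 rad/s
τ = P_out/ω = 3020/90.79 = 33.26 N·m
In lb·ft: 33.26/1.356 = 24.5 lb·ft

24.5 lb·ft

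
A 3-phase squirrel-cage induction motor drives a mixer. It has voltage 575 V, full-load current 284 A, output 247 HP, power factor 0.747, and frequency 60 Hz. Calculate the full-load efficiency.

P_out = 247 × 746 = 184262 W
P_in = √3·V_L·I_L·cosφ = 1.732 × 575 × 284 × 0.747 = 211278 W
η = P_out / P_in = 184262 / 211278 = 0.872 = 87.2%

87.2 %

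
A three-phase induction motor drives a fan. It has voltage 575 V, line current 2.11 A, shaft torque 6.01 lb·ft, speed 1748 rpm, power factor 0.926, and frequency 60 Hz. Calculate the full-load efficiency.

τ = 6.01 lb·ft × 1.356 = 8.15 N·m
ω = 2π × 1748/60 = 183.1 rad/s; P_out = τω = 8.15 × 183.1 = 1492 W
P_in = √3·V_L·I_L·cosφ = 1.732 × 575 × 2.11 × 0.926 = 1946 W
η = P_out / P_in = 1492 / 1946 = 0.767 = 76.7%

76.7 %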